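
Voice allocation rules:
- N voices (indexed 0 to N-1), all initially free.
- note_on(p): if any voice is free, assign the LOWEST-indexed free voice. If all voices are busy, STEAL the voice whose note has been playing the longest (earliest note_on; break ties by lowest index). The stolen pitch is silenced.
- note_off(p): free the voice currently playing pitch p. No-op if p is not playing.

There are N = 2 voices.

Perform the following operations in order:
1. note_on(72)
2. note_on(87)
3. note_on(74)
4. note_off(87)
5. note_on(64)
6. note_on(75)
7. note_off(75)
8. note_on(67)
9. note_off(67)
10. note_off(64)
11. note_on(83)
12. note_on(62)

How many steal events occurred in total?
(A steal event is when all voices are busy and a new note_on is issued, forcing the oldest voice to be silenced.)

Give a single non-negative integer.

Answer: 2

Derivation:
Op 1: note_on(72): voice 0 is free -> assigned | voices=[72 -]
Op 2: note_on(87): voice 1 is free -> assigned | voices=[72 87]
Op 3: note_on(74): all voices busy, STEAL voice 0 (pitch 72, oldest) -> assign | voices=[74 87]
Op 4: note_off(87): free voice 1 | voices=[74 -]
Op 5: note_on(64): voice 1 is free -> assigned | voices=[74 64]
Op 6: note_on(75): all voices busy, STEAL voice 0 (pitch 74, oldest) -> assign | voices=[75 64]
Op 7: note_off(75): free voice 0 | voices=[- 64]
Op 8: note_on(67): voice 0 is free -> assigned | voices=[67 64]
Op 9: note_off(67): free voice 0 | voices=[- 64]
Op 10: note_off(64): free voice 1 | voices=[- -]
Op 11: note_on(83): voice 0 is free -> assigned | voices=[83 -]
Op 12: note_on(62): voice 1 is free -> assigned | voices=[83 62]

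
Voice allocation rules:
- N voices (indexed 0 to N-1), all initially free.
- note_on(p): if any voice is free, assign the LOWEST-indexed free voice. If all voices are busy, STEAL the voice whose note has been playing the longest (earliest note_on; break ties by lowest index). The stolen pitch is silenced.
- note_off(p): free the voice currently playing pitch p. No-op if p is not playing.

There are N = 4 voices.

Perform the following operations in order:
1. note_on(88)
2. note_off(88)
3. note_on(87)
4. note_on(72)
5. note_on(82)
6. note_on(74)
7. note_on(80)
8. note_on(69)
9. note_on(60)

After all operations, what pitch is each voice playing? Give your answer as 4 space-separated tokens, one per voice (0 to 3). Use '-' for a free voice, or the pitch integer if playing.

Op 1: note_on(88): voice 0 is free -> assigned | voices=[88 - - -]
Op 2: note_off(88): free voice 0 | voices=[- - - -]
Op 3: note_on(87): voice 0 is free -> assigned | voices=[87 - - -]
Op 4: note_on(72): voice 1 is free -> assigned | voices=[87 72 - -]
Op 5: note_on(82): voice 2 is free -> assigned | voices=[87 72 82 -]
Op 6: note_on(74): voice 3 is free -> assigned | voices=[87 72 82 74]
Op 7: note_on(80): all voices busy, STEAL voice 0 (pitch 87, oldest) -> assign | voices=[80 72 82 74]
Op 8: note_on(69): all voices busy, STEAL voice 1 (pitch 72, oldest) -> assign | voices=[80 69 82 74]
Op 9: note_on(60): all voices busy, STEAL voice 2 (pitch 82, oldest) -> assign | voices=[80 69 60 74]

Answer: 80 69 60 74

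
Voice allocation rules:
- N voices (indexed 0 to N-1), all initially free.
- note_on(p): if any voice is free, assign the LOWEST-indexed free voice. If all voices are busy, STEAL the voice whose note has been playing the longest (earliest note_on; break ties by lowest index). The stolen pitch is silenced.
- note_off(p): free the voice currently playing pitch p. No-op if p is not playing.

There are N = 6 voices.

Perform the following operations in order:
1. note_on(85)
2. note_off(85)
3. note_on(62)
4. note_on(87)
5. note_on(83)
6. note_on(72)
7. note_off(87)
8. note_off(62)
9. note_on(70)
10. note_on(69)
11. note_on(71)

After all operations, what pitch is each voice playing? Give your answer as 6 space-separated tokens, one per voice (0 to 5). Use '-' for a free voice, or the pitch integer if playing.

Op 1: note_on(85): voice 0 is free -> assigned | voices=[85 - - - - -]
Op 2: note_off(85): free voice 0 | voices=[- - - - - -]
Op 3: note_on(62): voice 0 is free -> assigned | voices=[62 - - - - -]
Op 4: note_on(87): voice 1 is free -> assigned | voices=[62 87 - - - -]
Op 5: note_on(83): voice 2 is free -> assigned | voices=[62 87 83 - - -]
Op 6: note_on(72): voice 3 is free -> assigned | voices=[62 87 83 72 - -]
Op 7: note_off(87): free voice 1 | voices=[62 - 83 72 - -]
Op 8: note_off(62): free voice 0 | voices=[- - 83 72 - -]
Op 9: note_on(70): voice 0 is free -> assigned | voices=[70 - 83 72 - -]
Op 10: note_on(69): voice 1 is free -> assigned | voices=[70 69 83 72 - -]
Op 11: note_on(71): voice 4 is free -> assigned | voices=[70 69 83 72 71 -]

Answer: 70 69 83 72 71 -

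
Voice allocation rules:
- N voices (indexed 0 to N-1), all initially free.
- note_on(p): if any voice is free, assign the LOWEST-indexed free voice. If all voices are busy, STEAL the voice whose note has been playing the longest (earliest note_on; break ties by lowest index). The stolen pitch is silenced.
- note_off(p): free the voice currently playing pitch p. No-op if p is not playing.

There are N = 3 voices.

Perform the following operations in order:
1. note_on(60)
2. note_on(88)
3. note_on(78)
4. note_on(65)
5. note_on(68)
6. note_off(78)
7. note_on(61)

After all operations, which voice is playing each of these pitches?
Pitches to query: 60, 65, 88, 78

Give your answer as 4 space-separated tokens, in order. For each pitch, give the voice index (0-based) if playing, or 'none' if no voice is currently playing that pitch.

Answer: none 0 none none

Derivation:
Op 1: note_on(60): voice 0 is free -> assigned | voices=[60 - -]
Op 2: note_on(88): voice 1 is free -> assigned | voices=[60 88 -]
Op 3: note_on(78): voice 2 is free -> assigned | voices=[60 88 78]
Op 4: note_on(65): all voices busy, STEAL voice 0 (pitch 60, oldest) -> assign | voices=[65 88 78]
Op 5: note_on(68): all voices busy, STEAL voice 1 (pitch 88, oldest) -> assign | voices=[65 68 78]
Op 6: note_off(78): free voice 2 | voices=[65 68 -]
Op 7: note_on(61): voice 2 is free -> assigned | voices=[65 68 61]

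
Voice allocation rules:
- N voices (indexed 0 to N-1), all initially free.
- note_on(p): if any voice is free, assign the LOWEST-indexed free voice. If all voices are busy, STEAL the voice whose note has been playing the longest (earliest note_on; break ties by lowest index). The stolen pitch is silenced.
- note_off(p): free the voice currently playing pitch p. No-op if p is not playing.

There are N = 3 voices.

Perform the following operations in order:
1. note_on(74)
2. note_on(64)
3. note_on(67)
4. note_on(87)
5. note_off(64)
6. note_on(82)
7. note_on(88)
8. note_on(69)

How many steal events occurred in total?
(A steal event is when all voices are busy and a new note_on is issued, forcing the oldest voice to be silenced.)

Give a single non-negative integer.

Answer: 3

Derivation:
Op 1: note_on(74): voice 0 is free -> assigned | voices=[74 - -]
Op 2: note_on(64): voice 1 is free -> assigned | voices=[74 64 -]
Op 3: note_on(67): voice 2 is free -> assigned | voices=[74 64 67]
Op 4: note_on(87): all voices busy, STEAL voice 0 (pitch 74, oldest) -> assign | voices=[87 64 67]
Op 5: note_off(64): free voice 1 | voices=[87 - 67]
Op 6: note_on(82): voice 1 is free -> assigned | voices=[87 82 67]
Op 7: note_on(88): all voices busy, STEAL voice 2 (pitch 67, oldest) -> assign | voices=[87 82 88]
Op 8: note_on(69): all voices busy, STEAL voice 0 (pitch 87, oldest) -> assign | voices=[69 82 88]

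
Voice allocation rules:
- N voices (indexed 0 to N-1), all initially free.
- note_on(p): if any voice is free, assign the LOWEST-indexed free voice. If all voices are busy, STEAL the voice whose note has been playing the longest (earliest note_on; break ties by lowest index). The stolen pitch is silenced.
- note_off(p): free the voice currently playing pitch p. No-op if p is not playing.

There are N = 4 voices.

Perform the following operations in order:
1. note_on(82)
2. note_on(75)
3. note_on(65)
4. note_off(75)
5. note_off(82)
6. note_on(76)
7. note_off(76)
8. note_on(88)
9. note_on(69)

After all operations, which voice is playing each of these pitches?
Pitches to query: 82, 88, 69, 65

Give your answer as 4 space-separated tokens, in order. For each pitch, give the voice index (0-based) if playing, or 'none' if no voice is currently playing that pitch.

Op 1: note_on(82): voice 0 is free -> assigned | voices=[82 - - -]
Op 2: note_on(75): voice 1 is free -> assigned | voices=[82 75 - -]
Op 3: note_on(65): voice 2 is free -> assigned | voices=[82 75 65 -]
Op 4: note_off(75): free voice 1 | voices=[82 - 65 -]
Op 5: note_off(82): free voice 0 | voices=[- - 65 -]
Op 6: note_on(76): voice 0 is free -> assigned | voices=[76 - 65 -]
Op 7: note_off(76): free voice 0 | voices=[- - 65 -]
Op 8: note_on(88): voice 0 is free -> assigned | voices=[88 - 65 -]
Op 9: note_on(69): voice 1 is free -> assigned | voices=[88 69 65 -]

Answer: none 0 1 2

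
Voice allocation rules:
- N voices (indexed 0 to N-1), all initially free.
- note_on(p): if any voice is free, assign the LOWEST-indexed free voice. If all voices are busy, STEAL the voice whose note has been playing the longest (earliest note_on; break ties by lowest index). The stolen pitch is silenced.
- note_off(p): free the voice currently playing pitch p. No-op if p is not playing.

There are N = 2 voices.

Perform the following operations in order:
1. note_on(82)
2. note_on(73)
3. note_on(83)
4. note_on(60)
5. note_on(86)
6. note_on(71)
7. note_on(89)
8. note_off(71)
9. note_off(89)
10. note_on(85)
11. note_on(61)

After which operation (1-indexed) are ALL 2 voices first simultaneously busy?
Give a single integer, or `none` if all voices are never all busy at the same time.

Answer: 2

Derivation:
Op 1: note_on(82): voice 0 is free -> assigned | voices=[82 -]
Op 2: note_on(73): voice 1 is free -> assigned | voices=[82 73]
Op 3: note_on(83): all voices busy, STEAL voice 0 (pitch 82, oldest) -> assign | voices=[83 73]
Op 4: note_on(60): all voices busy, STEAL voice 1 (pitch 73, oldest) -> assign | voices=[83 60]
Op 5: note_on(86): all voices busy, STEAL voice 0 (pitch 83, oldest) -> assign | voices=[86 60]
Op 6: note_on(71): all voices busy, STEAL voice 1 (pitch 60, oldest) -> assign | voices=[86 71]
Op 7: note_on(89): all voices busy, STEAL voice 0 (pitch 86, oldest) -> assign | voices=[89 71]
Op 8: note_off(71): free voice 1 | voices=[89 -]
Op 9: note_off(89): free voice 0 | voices=[- -]
Op 10: note_on(85): voice 0 is free -> assigned | voices=[85 -]
Op 11: note_on(61): voice 1 is free -> assigned | voices=[85 61]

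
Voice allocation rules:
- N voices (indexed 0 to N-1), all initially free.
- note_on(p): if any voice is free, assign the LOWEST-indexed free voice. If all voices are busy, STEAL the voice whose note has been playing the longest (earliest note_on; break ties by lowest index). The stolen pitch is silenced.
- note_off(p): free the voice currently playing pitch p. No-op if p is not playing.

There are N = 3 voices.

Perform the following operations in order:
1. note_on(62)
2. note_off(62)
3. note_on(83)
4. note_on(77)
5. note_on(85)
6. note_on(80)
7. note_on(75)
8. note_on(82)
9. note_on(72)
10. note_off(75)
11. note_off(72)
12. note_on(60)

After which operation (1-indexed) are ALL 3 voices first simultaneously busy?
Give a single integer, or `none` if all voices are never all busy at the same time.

Answer: 5

Derivation:
Op 1: note_on(62): voice 0 is free -> assigned | voices=[62 - -]
Op 2: note_off(62): free voice 0 | voices=[- - -]
Op 3: note_on(83): voice 0 is free -> assigned | voices=[83 - -]
Op 4: note_on(77): voice 1 is free -> assigned | voices=[83 77 -]
Op 5: note_on(85): voice 2 is free -> assigned | voices=[83 77 85]
Op 6: note_on(80): all voices busy, STEAL voice 0 (pitch 83, oldest) -> assign | voices=[80 77 85]
Op 7: note_on(75): all voices busy, STEAL voice 1 (pitch 77, oldest) -> assign | voices=[80 75 85]
Op 8: note_on(82): all voices busy, STEAL voice 2 (pitch 85, oldest) -> assign | voices=[80 75 82]
Op 9: note_on(72): all voices busy, STEAL voice 0 (pitch 80, oldest) -> assign | voices=[72 75 82]
Op 10: note_off(75): free voice 1 | voices=[72 - 82]
Op 11: note_off(72): free voice 0 | voices=[- - 82]
Op 12: note_on(60): voice 0 is free -> assigned | voices=[60 - 82]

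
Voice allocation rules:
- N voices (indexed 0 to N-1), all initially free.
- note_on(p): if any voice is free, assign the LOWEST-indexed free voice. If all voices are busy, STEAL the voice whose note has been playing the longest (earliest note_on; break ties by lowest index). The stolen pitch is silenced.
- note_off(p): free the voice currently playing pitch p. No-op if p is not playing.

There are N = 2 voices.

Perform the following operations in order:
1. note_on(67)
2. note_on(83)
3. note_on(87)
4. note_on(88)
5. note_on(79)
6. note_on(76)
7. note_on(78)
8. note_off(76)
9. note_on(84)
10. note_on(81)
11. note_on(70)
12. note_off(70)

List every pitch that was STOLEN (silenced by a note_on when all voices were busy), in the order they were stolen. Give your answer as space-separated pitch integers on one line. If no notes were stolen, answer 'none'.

Answer: 67 83 87 88 79 78 84

Derivation:
Op 1: note_on(67): voice 0 is free -> assigned | voices=[67 -]
Op 2: note_on(83): voice 1 is free -> assigned | voices=[67 83]
Op 3: note_on(87): all voices busy, STEAL voice 0 (pitch 67, oldest) -> assign | voices=[87 83]
Op 4: note_on(88): all voices busy, STEAL voice 1 (pitch 83, oldest) -> assign | voices=[87 88]
Op 5: note_on(79): all voices busy, STEAL voice 0 (pitch 87, oldest) -> assign | voices=[79 88]
Op 6: note_on(76): all voices busy, STEAL voice 1 (pitch 88, oldest) -> assign | voices=[79 76]
Op 7: note_on(78): all voices busy, STEAL voice 0 (pitch 79, oldest) -> assign | voices=[78 76]
Op 8: note_off(76): free voice 1 | voices=[78 -]
Op 9: note_on(84): voice 1 is free -> assigned | voices=[78 84]
Op 10: note_on(81): all voices busy, STEAL voice 0 (pitch 78, oldest) -> assign | voices=[81 84]
Op 11: note_on(70): all voices busy, STEAL voice 1 (pitch 84, oldest) -> assign | voices=[81 70]
Op 12: note_off(70): free voice 1 | voices=[81 -]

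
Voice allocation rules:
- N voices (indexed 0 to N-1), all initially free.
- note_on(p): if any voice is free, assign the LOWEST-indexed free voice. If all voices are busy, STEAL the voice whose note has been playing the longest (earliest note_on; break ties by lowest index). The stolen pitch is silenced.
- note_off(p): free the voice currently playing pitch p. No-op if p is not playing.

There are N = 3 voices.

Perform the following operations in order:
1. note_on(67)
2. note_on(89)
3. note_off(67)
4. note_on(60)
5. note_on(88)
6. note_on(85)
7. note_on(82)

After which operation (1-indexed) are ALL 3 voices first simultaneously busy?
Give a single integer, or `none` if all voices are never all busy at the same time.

Answer: 5

Derivation:
Op 1: note_on(67): voice 0 is free -> assigned | voices=[67 - -]
Op 2: note_on(89): voice 1 is free -> assigned | voices=[67 89 -]
Op 3: note_off(67): free voice 0 | voices=[- 89 -]
Op 4: note_on(60): voice 0 is free -> assigned | voices=[60 89 -]
Op 5: note_on(88): voice 2 is free -> assigned | voices=[60 89 88]
Op 6: note_on(85): all voices busy, STEAL voice 1 (pitch 89, oldest) -> assign | voices=[60 85 88]
Op 7: note_on(82): all voices busy, STEAL voice 0 (pitch 60, oldest) -> assign | voices=[82 85 88]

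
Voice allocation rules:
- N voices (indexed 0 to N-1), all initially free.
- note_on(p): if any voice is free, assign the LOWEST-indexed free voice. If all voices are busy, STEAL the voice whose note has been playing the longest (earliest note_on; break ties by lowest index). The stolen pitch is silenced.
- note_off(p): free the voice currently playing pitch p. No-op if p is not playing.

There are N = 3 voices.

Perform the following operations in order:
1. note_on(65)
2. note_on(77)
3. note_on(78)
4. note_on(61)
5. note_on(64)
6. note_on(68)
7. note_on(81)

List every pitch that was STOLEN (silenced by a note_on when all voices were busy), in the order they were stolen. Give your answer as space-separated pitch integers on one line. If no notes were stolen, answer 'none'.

Op 1: note_on(65): voice 0 is free -> assigned | voices=[65 - -]
Op 2: note_on(77): voice 1 is free -> assigned | voices=[65 77 -]
Op 3: note_on(78): voice 2 is free -> assigned | voices=[65 77 78]
Op 4: note_on(61): all voices busy, STEAL voice 0 (pitch 65, oldest) -> assign | voices=[61 77 78]
Op 5: note_on(64): all voices busy, STEAL voice 1 (pitch 77, oldest) -> assign | voices=[61 64 78]
Op 6: note_on(68): all voices busy, STEAL voice 2 (pitch 78, oldest) -> assign | voices=[61 64 68]
Op 7: note_on(81): all voices busy, STEAL voice 0 (pitch 61, oldest) -> assign | voices=[81 64 68]

Answer: 65 77 78 61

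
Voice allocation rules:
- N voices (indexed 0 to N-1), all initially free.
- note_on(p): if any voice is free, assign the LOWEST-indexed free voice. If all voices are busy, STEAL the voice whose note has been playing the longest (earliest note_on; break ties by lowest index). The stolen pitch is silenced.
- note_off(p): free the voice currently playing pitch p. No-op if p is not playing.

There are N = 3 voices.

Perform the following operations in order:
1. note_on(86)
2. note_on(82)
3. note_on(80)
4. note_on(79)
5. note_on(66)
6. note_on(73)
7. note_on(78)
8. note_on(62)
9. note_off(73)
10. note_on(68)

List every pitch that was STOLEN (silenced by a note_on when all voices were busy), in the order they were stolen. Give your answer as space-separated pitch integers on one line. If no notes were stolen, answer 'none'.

Op 1: note_on(86): voice 0 is free -> assigned | voices=[86 - -]
Op 2: note_on(82): voice 1 is free -> assigned | voices=[86 82 -]
Op 3: note_on(80): voice 2 is free -> assigned | voices=[86 82 80]
Op 4: note_on(79): all voices busy, STEAL voice 0 (pitch 86, oldest) -> assign | voices=[79 82 80]
Op 5: note_on(66): all voices busy, STEAL voice 1 (pitch 82, oldest) -> assign | voices=[79 66 80]
Op 6: note_on(73): all voices busy, STEAL voice 2 (pitch 80, oldest) -> assign | voices=[79 66 73]
Op 7: note_on(78): all voices busy, STEAL voice 0 (pitch 79, oldest) -> assign | voices=[78 66 73]
Op 8: note_on(62): all voices busy, STEAL voice 1 (pitch 66, oldest) -> assign | voices=[78 62 73]
Op 9: note_off(73): free voice 2 | voices=[78 62 -]
Op 10: note_on(68): voice 2 is free -> assigned | voices=[78 62 68]

Answer: 86 82 80 79 66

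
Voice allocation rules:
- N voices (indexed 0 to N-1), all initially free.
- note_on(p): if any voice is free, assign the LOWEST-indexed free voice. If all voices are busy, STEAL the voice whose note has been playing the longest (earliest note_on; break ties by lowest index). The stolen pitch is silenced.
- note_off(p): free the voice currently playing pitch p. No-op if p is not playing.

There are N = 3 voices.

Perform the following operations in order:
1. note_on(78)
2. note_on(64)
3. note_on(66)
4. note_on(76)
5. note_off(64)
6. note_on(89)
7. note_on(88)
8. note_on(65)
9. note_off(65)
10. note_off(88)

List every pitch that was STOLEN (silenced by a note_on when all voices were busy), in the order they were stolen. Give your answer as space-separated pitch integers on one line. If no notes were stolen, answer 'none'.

Answer: 78 66 76

Derivation:
Op 1: note_on(78): voice 0 is free -> assigned | voices=[78 - -]
Op 2: note_on(64): voice 1 is free -> assigned | voices=[78 64 -]
Op 3: note_on(66): voice 2 is free -> assigned | voices=[78 64 66]
Op 4: note_on(76): all voices busy, STEAL voice 0 (pitch 78, oldest) -> assign | voices=[76 64 66]
Op 5: note_off(64): free voice 1 | voices=[76 - 66]
Op 6: note_on(89): voice 1 is free -> assigned | voices=[76 89 66]
Op 7: note_on(88): all voices busy, STEAL voice 2 (pitch 66, oldest) -> assign | voices=[76 89 88]
Op 8: note_on(65): all voices busy, STEAL voice 0 (pitch 76, oldest) -> assign | voices=[65 89 88]
Op 9: note_off(65): free voice 0 | voices=[- 89 88]
Op 10: note_off(88): free voice 2 | voices=[- 89 -]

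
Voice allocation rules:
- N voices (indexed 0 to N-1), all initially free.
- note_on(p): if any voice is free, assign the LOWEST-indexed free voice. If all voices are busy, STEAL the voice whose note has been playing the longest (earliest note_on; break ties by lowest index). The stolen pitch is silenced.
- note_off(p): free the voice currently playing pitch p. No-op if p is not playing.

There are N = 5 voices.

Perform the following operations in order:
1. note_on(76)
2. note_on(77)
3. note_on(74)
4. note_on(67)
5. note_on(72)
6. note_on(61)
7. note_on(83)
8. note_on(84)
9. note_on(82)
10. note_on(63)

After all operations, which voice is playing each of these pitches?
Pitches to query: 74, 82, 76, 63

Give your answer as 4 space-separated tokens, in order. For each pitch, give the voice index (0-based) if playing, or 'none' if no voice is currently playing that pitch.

Op 1: note_on(76): voice 0 is free -> assigned | voices=[76 - - - -]
Op 2: note_on(77): voice 1 is free -> assigned | voices=[76 77 - - -]
Op 3: note_on(74): voice 2 is free -> assigned | voices=[76 77 74 - -]
Op 4: note_on(67): voice 3 is free -> assigned | voices=[76 77 74 67 -]
Op 5: note_on(72): voice 4 is free -> assigned | voices=[76 77 74 67 72]
Op 6: note_on(61): all voices busy, STEAL voice 0 (pitch 76, oldest) -> assign | voices=[61 77 74 67 72]
Op 7: note_on(83): all voices busy, STEAL voice 1 (pitch 77, oldest) -> assign | voices=[61 83 74 67 72]
Op 8: note_on(84): all voices busy, STEAL voice 2 (pitch 74, oldest) -> assign | voices=[61 83 84 67 72]
Op 9: note_on(82): all voices busy, STEAL voice 3 (pitch 67, oldest) -> assign | voices=[61 83 84 82 72]
Op 10: note_on(63): all voices busy, STEAL voice 4 (pitch 72, oldest) -> assign | voices=[61 83 84 82 63]

Answer: none 3 none 4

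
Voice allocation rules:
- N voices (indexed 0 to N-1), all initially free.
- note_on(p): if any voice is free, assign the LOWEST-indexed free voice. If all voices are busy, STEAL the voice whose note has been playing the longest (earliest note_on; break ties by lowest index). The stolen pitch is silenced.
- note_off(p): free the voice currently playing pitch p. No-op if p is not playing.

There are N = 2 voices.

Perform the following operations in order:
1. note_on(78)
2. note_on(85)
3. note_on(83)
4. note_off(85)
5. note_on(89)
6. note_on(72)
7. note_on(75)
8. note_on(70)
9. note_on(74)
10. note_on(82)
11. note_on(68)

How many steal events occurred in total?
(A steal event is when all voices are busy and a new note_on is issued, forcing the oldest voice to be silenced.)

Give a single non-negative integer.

Answer: 7

Derivation:
Op 1: note_on(78): voice 0 is free -> assigned | voices=[78 -]
Op 2: note_on(85): voice 1 is free -> assigned | voices=[78 85]
Op 3: note_on(83): all voices busy, STEAL voice 0 (pitch 78, oldest) -> assign | voices=[83 85]
Op 4: note_off(85): free voice 1 | voices=[83 -]
Op 5: note_on(89): voice 1 is free -> assigned | voices=[83 89]
Op 6: note_on(72): all voices busy, STEAL voice 0 (pitch 83, oldest) -> assign | voices=[72 89]
Op 7: note_on(75): all voices busy, STEAL voice 1 (pitch 89, oldest) -> assign | voices=[72 75]
Op 8: note_on(70): all voices busy, STEAL voice 0 (pitch 72, oldest) -> assign | voices=[70 75]
Op 9: note_on(74): all voices busy, STEAL voice 1 (pitch 75, oldest) -> assign | voices=[70 74]
Op 10: note_on(82): all voices busy, STEAL voice 0 (pitch 70, oldest) -> assign | voices=[82 74]
Op 11: note_on(68): all voices busy, STEAL voice 1 (pitch 74, oldest) -> assign | voices=[82 68]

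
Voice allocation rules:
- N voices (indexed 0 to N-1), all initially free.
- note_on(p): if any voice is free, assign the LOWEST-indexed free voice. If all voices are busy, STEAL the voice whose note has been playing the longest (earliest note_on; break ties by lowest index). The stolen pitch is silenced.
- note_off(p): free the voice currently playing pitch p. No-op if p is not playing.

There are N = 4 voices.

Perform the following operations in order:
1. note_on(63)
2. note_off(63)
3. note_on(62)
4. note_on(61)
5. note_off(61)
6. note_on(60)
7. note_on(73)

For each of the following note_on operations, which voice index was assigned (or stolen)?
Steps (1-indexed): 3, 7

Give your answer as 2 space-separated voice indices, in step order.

Answer: 0 2

Derivation:
Op 1: note_on(63): voice 0 is free -> assigned | voices=[63 - - -]
Op 2: note_off(63): free voice 0 | voices=[- - - -]
Op 3: note_on(62): voice 0 is free -> assigned | voices=[62 - - -]
Op 4: note_on(61): voice 1 is free -> assigned | voices=[62 61 - -]
Op 5: note_off(61): free voice 1 | voices=[62 - - -]
Op 6: note_on(60): voice 1 is free -> assigned | voices=[62 60 - -]
Op 7: note_on(73): voice 2 is free -> assigned | voices=[62 60 73 -]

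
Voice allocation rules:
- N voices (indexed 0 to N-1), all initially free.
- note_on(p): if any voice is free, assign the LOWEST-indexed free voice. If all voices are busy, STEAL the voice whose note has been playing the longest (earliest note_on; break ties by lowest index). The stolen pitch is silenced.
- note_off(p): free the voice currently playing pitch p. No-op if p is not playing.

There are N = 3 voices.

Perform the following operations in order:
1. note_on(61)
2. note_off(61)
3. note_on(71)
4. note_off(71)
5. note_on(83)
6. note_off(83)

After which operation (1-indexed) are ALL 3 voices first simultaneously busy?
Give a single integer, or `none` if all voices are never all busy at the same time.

Op 1: note_on(61): voice 0 is free -> assigned | voices=[61 - -]
Op 2: note_off(61): free voice 0 | voices=[- - -]
Op 3: note_on(71): voice 0 is free -> assigned | voices=[71 - -]
Op 4: note_off(71): free voice 0 | voices=[- - -]
Op 5: note_on(83): voice 0 is free -> assigned | voices=[83 - -]
Op 6: note_off(83): free voice 0 | voices=[- - -]

Answer: none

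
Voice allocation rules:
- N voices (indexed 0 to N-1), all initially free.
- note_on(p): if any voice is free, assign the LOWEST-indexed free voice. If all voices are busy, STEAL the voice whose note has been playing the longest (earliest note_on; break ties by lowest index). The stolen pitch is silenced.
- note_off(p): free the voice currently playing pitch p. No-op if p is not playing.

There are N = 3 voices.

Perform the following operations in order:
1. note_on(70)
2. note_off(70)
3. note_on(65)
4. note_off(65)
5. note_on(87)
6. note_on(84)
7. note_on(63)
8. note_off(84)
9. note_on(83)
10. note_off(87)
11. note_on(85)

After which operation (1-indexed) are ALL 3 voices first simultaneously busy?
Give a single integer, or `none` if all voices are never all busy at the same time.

Answer: 7

Derivation:
Op 1: note_on(70): voice 0 is free -> assigned | voices=[70 - -]
Op 2: note_off(70): free voice 0 | voices=[- - -]
Op 3: note_on(65): voice 0 is free -> assigned | voices=[65 - -]
Op 4: note_off(65): free voice 0 | voices=[- - -]
Op 5: note_on(87): voice 0 is free -> assigned | voices=[87 - -]
Op 6: note_on(84): voice 1 is free -> assigned | voices=[87 84 -]
Op 7: note_on(63): voice 2 is free -> assigned | voices=[87 84 63]
Op 8: note_off(84): free voice 1 | voices=[87 - 63]
Op 9: note_on(83): voice 1 is free -> assigned | voices=[87 83 63]
Op 10: note_off(87): free voice 0 | voices=[- 83 63]
Op 11: note_on(85): voice 0 is free -> assigned | voices=[85 83 63]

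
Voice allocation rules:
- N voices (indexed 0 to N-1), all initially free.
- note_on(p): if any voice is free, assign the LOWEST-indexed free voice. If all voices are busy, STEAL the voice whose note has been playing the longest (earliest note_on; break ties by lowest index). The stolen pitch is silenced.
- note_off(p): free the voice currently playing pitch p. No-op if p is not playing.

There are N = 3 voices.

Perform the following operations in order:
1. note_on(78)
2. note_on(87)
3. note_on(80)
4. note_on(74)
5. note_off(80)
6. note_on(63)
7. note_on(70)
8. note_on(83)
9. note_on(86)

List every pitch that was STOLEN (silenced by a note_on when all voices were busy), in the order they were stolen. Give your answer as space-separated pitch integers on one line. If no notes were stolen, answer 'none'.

Answer: 78 87 74 63

Derivation:
Op 1: note_on(78): voice 0 is free -> assigned | voices=[78 - -]
Op 2: note_on(87): voice 1 is free -> assigned | voices=[78 87 -]
Op 3: note_on(80): voice 2 is free -> assigned | voices=[78 87 80]
Op 4: note_on(74): all voices busy, STEAL voice 0 (pitch 78, oldest) -> assign | voices=[74 87 80]
Op 5: note_off(80): free voice 2 | voices=[74 87 -]
Op 6: note_on(63): voice 2 is free -> assigned | voices=[74 87 63]
Op 7: note_on(70): all voices busy, STEAL voice 1 (pitch 87, oldest) -> assign | voices=[74 70 63]
Op 8: note_on(83): all voices busy, STEAL voice 0 (pitch 74, oldest) -> assign | voices=[83 70 63]
Op 9: note_on(86): all voices busy, STEAL voice 2 (pitch 63, oldest) -> assign | voices=[83 70 86]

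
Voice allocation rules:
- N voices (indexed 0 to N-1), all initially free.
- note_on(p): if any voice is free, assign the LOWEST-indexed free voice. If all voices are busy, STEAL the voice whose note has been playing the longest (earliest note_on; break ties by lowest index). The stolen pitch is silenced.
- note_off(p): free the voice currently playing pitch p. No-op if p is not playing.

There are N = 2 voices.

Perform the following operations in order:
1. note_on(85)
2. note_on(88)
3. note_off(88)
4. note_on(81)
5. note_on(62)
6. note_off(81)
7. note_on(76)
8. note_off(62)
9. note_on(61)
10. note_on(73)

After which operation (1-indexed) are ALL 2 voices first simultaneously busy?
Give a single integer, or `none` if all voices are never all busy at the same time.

Op 1: note_on(85): voice 0 is free -> assigned | voices=[85 -]
Op 2: note_on(88): voice 1 is free -> assigned | voices=[85 88]
Op 3: note_off(88): free voice 1 | voices=[85 -]
Op 4: note_on(81): voice 1 is free -> assigned | voices=[85 81]
Op 5: note_on(62): all voices busy, STEAL voice 0 (pitch 85, oldest) -> assign | voices=[62 81]
Op 6: note_off(81): free voice 1 | voices=[62 -]
Op 7: note_on(76): voice 1 is free -> assigned | voices=[62 76]
Op 8: note_off(62): free voice 0 | voices=[- 76]
Op 9: note_on(61): voice 0 is free -> assigned | voices=[61 76]
Op 10: note_on(73): all voices busy, STEAL voice 1 (pitch 76, oldest) -> assign | voices=[61 73]

Answer: 2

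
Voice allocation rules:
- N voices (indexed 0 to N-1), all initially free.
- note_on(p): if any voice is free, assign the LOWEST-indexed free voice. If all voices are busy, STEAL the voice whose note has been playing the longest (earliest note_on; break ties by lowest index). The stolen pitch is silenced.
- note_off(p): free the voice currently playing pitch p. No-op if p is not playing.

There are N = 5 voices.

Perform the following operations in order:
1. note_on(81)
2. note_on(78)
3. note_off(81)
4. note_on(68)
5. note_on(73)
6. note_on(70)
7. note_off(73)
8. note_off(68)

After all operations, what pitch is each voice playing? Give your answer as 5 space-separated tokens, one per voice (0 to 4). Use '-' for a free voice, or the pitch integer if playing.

Op 1: note_on(81): voice 0 is free -> assigned | voices=[81 - - - -]
Op 2: note_on(78): voice 1 is free -> assigned | voices=[81 78 - - -]
Op 3: note_off(81): free voice 0 | voices=[- 78 - - -]
Op 4: note_on(68): voice 0 is free -> assigned | voices=[68 78 - - -]
Op 5: note_on(73): voice 2 is free -> assigned | voices=[68 78 73 - -]
Op 6: note_on(70): voice 3 is free -> assigned | voices=[68 78 73 70 -]
Op 7: note_off(73): free voice 2 | voices=[68 78 - 70 -]
Op 8: note_off(68): free voice 0 | voices=[- 78 - 70 -]

Answer: - 78 - 70 -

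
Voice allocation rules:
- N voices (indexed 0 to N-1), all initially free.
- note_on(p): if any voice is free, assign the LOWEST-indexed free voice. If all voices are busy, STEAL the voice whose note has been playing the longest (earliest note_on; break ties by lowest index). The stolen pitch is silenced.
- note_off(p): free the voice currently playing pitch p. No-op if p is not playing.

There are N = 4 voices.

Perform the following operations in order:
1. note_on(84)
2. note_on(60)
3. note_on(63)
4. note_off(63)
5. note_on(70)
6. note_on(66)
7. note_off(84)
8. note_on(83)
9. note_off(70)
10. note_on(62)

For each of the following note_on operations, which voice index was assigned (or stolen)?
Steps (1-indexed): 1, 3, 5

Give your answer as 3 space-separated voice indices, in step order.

Op 1: note_on(84): voice 0 is free -> assigned | voices=[84 - - -]
Op 2: note_on(60): voice 1 is free -> assigned | voices=[84 60 - -]
Op 3: note_on(63): voice 2 is free -> assigned | voices=[84 60 63 -]
Op 4: note_off(63): free voice 2 | voices=[84 60 - -]
Op 5: note_on(70): voice 2 is free -> assigned | voices=[84 60 70 -]
Op 6: note_on(66): voice 3 is free -> assigned | voices=[84 60 70 66]
Op 7: note_off(84): free voice 0 | voices=[- 60 70 66]
Op 8: note_on(83): voice 0 is free -> assigned | voices=[83 60 70 66]
Op 9: note_off(70): free voice 2 | voices=[83 60 - 66]
Op 10: note_on(62): voice 2 is free -> assigned | voices=[83 60 62 66]

Answer: 0 2 2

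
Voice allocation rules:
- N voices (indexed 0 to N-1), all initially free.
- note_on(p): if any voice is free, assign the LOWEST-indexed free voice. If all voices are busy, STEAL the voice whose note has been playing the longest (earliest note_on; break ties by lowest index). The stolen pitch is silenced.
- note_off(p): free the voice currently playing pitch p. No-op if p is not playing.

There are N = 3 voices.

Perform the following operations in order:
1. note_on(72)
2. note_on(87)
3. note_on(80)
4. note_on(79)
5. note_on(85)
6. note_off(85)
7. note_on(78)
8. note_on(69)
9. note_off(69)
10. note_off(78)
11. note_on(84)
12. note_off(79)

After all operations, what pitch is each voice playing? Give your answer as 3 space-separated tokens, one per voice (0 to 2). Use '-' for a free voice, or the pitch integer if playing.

Op 1: note_on(72): voice 0 is free -> assigned | voices=[72 - -]
Op 2: note_on(87): voice 1 is free -> assigned | voices=[72 87 -]
Op 3: note_on(80): voice 2 is free -> assigned | voices=[72 87 80]
Op 4: note_on(79): all voices busy, STEAL voice 0 (pitch 72, oldest) -> assign | voices=[79 87 80]
Op 5: note_on(85): all voices busy, STEAL voice 1 (pitch 87, oldest) -> assign | voices=[79 85 80]
Op 6: note_off(85): free voice 1 | voices=[79 - 80]
Op 7: note_on(78): voice 1 is free -> assigned | voices=[79 78 80]
Op 8: note_on(69): all voices busy, STEAL voice 2 (pitch 80, oldest) -> assign | voices=[79 78 69]
Op 9: note_off(69): free voice 2 | voices=[79 78 -]
Op 10: note_off(78): free voice 1 | voices=[79 - -]
Op 11: note_on(84): voice 1 is free -> assigned | voices=[79 84 -]
Op 12: note_off(79): free voice 0 | voices=[- 84 -]

Answer: - 84 -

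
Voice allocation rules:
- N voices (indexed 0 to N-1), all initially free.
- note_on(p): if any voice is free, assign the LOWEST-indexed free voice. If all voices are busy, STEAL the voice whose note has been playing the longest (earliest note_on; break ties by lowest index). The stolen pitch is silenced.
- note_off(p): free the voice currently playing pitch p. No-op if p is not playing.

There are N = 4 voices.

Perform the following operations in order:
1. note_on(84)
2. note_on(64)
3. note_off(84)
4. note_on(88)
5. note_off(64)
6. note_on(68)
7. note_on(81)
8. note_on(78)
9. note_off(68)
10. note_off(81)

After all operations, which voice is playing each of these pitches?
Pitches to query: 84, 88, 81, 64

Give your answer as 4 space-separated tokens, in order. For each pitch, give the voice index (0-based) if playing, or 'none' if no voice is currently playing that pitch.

Answer: none 0 none none

Derivation:
Op 1: note_on(84): voice 0 is free -> assigned | voices=[84 - - -]
Op 2: note_on(64): voice 1 is free -> assigned | voices=[84 64 - -]
Op 3: note_off(84): free voice 0 | voices=[- 64 - -]
Op 4: note_on(88): voice 0 is free -> assigned | voices=[88 64 - -]
Op 5: note_off(64): free voice 1 | voices=[88 - - -]
Op 6: note_on(68): voice 1 is free -> assigned | voices=[88 68 - -]
Op 7: note_on(81): voice 2 is free -> assigned | voices=[88 68 81 -]
Op 8: note_on(78): voice 3 is free -> assigned | voices=[88 68 81 78]
Op 9: note_off(68): free voice 1 | voices=[88 - 81 78]
Op 10: note_off(81): free voice 2 | voices=[88 - - 78]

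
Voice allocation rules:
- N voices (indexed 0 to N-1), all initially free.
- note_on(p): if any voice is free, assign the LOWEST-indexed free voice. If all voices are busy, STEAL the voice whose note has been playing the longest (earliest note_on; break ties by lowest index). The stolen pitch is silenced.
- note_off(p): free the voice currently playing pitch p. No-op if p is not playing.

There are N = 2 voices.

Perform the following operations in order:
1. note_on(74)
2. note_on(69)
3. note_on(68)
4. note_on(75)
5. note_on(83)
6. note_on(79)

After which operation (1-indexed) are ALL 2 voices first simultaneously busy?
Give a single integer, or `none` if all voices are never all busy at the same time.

Answer: 2

Derivation:
Op 1: note_on(74): voice 0 is free -> assigned | voices=[74 -]
Op 2: note_on(69): voice 1 is free -> assigned | voices=[74 69]
Op 3: note_on(68): all voices busy, STEAL voice 0 (pitch 74, oldest) -> assign | voices=[68 69]
Op 4: note_on(75): all voices busy, STEAL voice 1 (pitch 69, oldest) -> assign | voices=[68 75]
Op 5: note_on(83): all voices busy, STEAL voice 0 (pitch 68, oldest) -> assign | voices=[83 75]
Op 6: note_on(79): all voices busy, STEAL voice 1 (pitch 75, oldest) -> assign | voices=[83 79]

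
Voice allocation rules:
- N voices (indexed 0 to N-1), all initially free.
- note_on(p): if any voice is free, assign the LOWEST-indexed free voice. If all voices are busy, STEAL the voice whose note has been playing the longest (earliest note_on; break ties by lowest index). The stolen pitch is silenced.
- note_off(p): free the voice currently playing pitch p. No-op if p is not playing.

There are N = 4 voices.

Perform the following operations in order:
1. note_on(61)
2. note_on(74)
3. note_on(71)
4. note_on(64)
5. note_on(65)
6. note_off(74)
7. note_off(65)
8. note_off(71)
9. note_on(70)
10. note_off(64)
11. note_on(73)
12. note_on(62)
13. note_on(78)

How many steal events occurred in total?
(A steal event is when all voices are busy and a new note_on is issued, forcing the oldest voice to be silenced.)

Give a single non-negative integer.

Answer: 1

Derivation:
Op 1: note_on(61): voice 0 is free -> assigned | voices=[61 - - -]
Op 2: note_on(74): voice 1 is free -> assigned | voices=[61 74 - -]
Op 3: note_on(71): voice 2 is free -> assigned | voices=[61 74 71 -]
Op 4: note_on(64): voice 3 is free -> assigned | voices=[61 74 71 64]
Op 5: note_on(65): all voices busy, STEAL voice 0 (pitch 61, oldest) -> assign | voices=[65 74 71 64]
Op 6: note_off(74): free voice 1 | voices=[65 - 71 64]
Op 7: note_off(65): free voice 0 | voices=[- - 71 64]
Op 8: note_off(71): free voice 2 | voices=[- - - 64]
Op 9: note_on(70): voice 0 is free -> assigned | voices=[70 - - 64]
Op 10: note_off(64): free voice 3 | voices=[70 - - -]
Op 11: note_on(73): voice 1 is free -> assigned | voices=[70 73 - -]
Op 12: note_on(62): voice 2 is free -> assigned | voices=[70 73 62 -]
Op 13: note_on(78): voice 3 is free -> assigned | voices=[70 73 62 78]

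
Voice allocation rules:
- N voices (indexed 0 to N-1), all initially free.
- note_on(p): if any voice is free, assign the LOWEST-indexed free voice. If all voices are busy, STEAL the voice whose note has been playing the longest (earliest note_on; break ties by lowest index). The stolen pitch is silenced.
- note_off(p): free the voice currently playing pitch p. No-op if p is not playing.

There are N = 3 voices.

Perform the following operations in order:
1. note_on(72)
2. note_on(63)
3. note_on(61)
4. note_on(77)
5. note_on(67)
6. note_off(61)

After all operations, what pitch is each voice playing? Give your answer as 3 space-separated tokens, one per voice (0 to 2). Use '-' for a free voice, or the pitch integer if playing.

Answer: 77 67 -

Derivation:
Op 1: note_on(72): voice 0 is free -> assigned | voices=[72 - -]
Op 2: note_on(63): voice 1 is free -> assigned | voices=[72 63 -]
Op 3: note_on(61): voice 2 is free -> assigned | voices=[72 63 61]
Op 4: note_on(77): all voices busy, STEAL voice 0 (pitch 72, oldest) -> assign | voices=[77 63 61]
Op 5: note_on(67): all voices busy, STEAL voice 1 (pitch 63, oldest) -> assign | voices=[77 67 61]
Op 6: note_off(61): free voice 2 | voices=[77 67 -]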